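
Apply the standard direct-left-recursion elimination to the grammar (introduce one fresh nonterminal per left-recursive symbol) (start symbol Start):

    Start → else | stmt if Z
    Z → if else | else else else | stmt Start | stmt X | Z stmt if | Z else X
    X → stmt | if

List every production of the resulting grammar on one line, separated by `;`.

Start → else | stmt if Z; Z → if else Z1 | else else else Z1 | stmt Start Z1 | stmt X Z1; X → stmt | if; Z1 → stmt if Z1 | else X Z1 | ε

Left recursion appears on Z.
For Z: α = {stmt if, else X}, β = {if else, else else else, stmt Start, stmt X}. Rewrite as Z → β Z1 and Z1 → α Z1 | ε.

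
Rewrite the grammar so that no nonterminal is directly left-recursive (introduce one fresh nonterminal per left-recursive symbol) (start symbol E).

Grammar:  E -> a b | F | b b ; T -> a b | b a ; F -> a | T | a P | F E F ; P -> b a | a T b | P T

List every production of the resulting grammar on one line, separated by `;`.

F, P are directly left-recursive.
For F: α = {E F}, β = {a, T, a P}. Rewrite as F → β F' and F' → α F' | ε.
For P: α = {T}, β = {b a, a T b}. Rewrite as P → β P' and P' → α P' | ε.

E -> a b | F | b b; T -> a b | b a; F -> a F' | T F' | a P F'; P -> b a P' | a T b P'; F' -> E F F' | eps; P' -> T P' | eps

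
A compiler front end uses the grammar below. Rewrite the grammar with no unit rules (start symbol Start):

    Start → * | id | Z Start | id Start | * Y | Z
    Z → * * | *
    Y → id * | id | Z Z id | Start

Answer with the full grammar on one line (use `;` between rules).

Start → * * | * | id | Z Start | id Start | * Y; Z → * * | *; Y → * * | * | id | Z Start | id Start | * Y | id * | Z Z id

Unit pairs: Start ⇒* {Z}; Y ⇒* {Start, Z}.
For every A with A ⇒* B via unit rules, add B's non-unit alternatives to A; then delete every rule of the form X → Y.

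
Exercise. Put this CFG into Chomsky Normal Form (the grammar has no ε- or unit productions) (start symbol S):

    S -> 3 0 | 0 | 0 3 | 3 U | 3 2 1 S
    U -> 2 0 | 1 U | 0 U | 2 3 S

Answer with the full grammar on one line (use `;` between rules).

Introduce a nonterminal for each terminal appearing in a rule of length ≥ 2: X1 → 3, X2 → 0, X3 → 2, X4 → 1.
Binarize each right-hand side of length ≥ 3 by chaining fresh nonterminals (Y1, Y2, …): affected rules were S → X1 X3 X4 S; U → X3 X1 S.

S -> X1 X2 | 0 | X2 X1 | X1 U | X1 Y1; U -> X3 X2 | X4 U | X2 U | X3 Y3; X1 -> 3; X2 -> 0; X3 -> 2; X4 -> 1; Y1 -> X3 Y2; Y2 -> X4 S; Y3 -> X1 S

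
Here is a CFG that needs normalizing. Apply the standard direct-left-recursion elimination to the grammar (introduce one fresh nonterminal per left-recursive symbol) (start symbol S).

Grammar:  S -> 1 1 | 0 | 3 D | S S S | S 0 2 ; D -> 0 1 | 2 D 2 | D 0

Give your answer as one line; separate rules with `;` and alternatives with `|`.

Left recursion appears on S, D.
For S: α = {S S, 0 2}, β = {1 1, 0, 3 D}. Rewrite as S → β S' and S' → α S' | ε.
For D: α = {0}, β = {0 1, 2 D 2}. Rewrite as D → β D' and D' → α D' | ε.

S -> 1 1 S' | 0 S' | 3 D S'; D -> 0 1 D' | 2 D 2 D'; S' -> S S S' | 0 2 S' | ε; D' -> 0 D' | ε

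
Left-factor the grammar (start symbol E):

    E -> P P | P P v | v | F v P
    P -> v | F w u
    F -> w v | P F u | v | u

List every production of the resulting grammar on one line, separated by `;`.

E has alternatives sharing prefix 'P P': factor to E → P P E' with E' → ε | v.

E -> v | F v P | P P E'; P -> v | F w u; F -> w v | P F u | v | u; E' -> eps | v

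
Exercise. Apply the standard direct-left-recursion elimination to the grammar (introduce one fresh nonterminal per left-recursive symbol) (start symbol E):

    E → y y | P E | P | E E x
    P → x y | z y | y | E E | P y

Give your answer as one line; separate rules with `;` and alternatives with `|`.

Left recursion appears on E, P.
For E: α = {E x}, β = {y y, P E, P}. Rewrite as E → β E' and E' → α E' | ε.
For P: α = {y}, β = {x y, z y, y, E E}. Rewrite as P → β P' and P' → α P' | ε.

E → y y E' | P E E' | P E'; P → x y P' | z y P' | y P' | E E P'; E' → E x E' | eps; P' → y P' | eps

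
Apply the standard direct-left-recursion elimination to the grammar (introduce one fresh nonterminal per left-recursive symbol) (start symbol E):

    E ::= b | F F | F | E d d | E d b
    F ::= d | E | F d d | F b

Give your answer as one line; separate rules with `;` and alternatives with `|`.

E ::= b E' | F F E' | F E'; F ::= d F' | E F'; E' ::= d d E' | d b E' | ε; F' ::= d d F' | b F' | ε

Directly left-recursive nonterminals: E, F.
For E: α = {d d, d b}, β = {b, F F, F}. Rewrite as E → β E' and E' → α E' | ε.
For F: α = {d d, b}, β = {d, E}. Rewrite as F → β F' and F' → α F' | ε.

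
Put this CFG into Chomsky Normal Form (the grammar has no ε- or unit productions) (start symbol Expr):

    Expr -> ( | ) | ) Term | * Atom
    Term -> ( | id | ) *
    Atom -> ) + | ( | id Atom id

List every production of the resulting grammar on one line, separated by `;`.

Expr -> ( | ) | X1 Term | X2 Atom; Term -> ( | id | X1 X2; Atom -> X1 X3 | ( | X4 Y1; X1 -> ); X2 -> *; X3 -> +; X4 -> id; Y1 -> Atom X4

Introduce a nonterminal for each terminal appearing in a rule of length ≥ 2: X1 → ), X2 → *, X3 → +, X4 → id.
Binarize each right-hand side of length ≥ 3 by chaining fresh nonterminals (Y1, Y2, …): affected rules were Atom → X4 Atom X4.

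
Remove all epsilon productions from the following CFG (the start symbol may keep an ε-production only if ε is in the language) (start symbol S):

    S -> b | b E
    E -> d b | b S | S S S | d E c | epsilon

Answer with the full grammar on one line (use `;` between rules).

S -> b | b E; E -> d b | b S | S S S | d E c | d c

The nullable symbols are {E}.
ε ∉ L(G), so no ε-production is kept.
Expand every rule over subsets of its nullable positions: E → d E c gives d E c | d c.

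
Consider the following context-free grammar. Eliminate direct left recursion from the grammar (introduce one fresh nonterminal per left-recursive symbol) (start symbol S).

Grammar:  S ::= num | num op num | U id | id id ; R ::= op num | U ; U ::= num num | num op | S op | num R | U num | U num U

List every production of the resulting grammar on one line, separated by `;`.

S ::= num | num op num | U id | id id; R ::= op num | U; U ::= num num U' | num op U' | S op U' | num R U'; U' ::= num U' | num U U' | ε

Directly left-recursive nonterminal: U.
For U: α = {num, num U}, β = {num num, num op, S op, num R}. Rewrite as U → β U' and U' → α U' | ε.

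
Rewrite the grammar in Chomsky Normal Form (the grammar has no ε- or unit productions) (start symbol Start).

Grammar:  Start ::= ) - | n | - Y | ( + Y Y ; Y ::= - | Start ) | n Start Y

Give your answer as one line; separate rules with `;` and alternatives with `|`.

Start ::= X1 X2 | n | X2 Y | X3 Y1; Y ::= - | Start X1 | X5 Y3; X1 ::= ); X2 ::= -; X3 ::= (; X4 ::= +; X5 ::= n; Y1 ::= X4 Y2; Y2 ::= Y Y; Y3 ::= Start Y

Introduce a nonterminal for each terminal appearing in a rule of length ≥ 2: X1 → ), X2 → -, X3 → (, X4 → +, X5 → n.
Binarize each right-hand side of length ≥ 3 by chaining fresh nonterminals (Y1, Y2, …): affected rules were Start → X3 X4 Y Y; Y → X5 Start Y.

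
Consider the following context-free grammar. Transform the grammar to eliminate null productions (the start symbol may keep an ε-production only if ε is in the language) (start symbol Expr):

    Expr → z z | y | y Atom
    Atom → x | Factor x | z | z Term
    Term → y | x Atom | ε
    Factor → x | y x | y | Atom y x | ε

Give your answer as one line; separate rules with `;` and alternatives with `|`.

Expr → z z | y | y Atom; Atom → x | Factor x | z | z Term; Term → y | x Atom; Factor → x | y x | y | Atom y x

Nullable nonterminals: {Factor, Term}.
ε ∉ L(G), so no ε-production is kept.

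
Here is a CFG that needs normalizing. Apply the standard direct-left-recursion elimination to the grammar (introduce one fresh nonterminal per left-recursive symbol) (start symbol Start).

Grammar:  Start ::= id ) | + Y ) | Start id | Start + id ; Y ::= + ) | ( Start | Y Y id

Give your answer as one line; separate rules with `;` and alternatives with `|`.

Start, Y are directly left-recursive.
For Start: α = {id, + id}, β = {id ), + Y )}. Rewrite as Start → β Start1 and Start1 → α Start1 | ε.
For Y: α = {Y id}, β = {+ ), ( Start}. Rewrite as Y → β Y1 and Y1 → α Y1 | ε.

Start ::= id ) Start1 | + Y ) Start1; Y ::= + ) Y1 | ( Start Y1; Start1 ::= id Start1 | + id Start1 | ε; Y1 ::= Y id Y1 | ε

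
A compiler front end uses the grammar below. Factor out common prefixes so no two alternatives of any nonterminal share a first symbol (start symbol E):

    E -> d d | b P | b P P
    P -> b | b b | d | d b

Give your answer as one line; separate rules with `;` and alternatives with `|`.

E -> d d | b P E'; P -> b P' | d P''; E' -> epsilon | P; P' -> epsilon | b; P'' -> epsilon | b

E has alternatives sharing prefix 'b P': factor to E → b P E' with E' → ε | P.
P has alternatives sharing prefix 'b': factor to P → b P' with P' → ε | b.
P has alternatives sharing prefix 'd': factor to P → d P'' with P'' → ε | b.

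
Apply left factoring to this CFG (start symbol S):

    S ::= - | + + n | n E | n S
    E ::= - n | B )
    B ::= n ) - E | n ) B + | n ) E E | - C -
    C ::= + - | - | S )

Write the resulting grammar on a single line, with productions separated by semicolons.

S has alternatives sharing prefix 'n': factor to S → n S' with S' → E | S.
B has alternatives sharing prefix 'n )': factor to B → n ) B' with B' → - E | B + | E E.

S ::= - | + + n | n S'; E ::= - n | B ); B ::= - C - | n ) B'; C ::= + - | - | S ); S' ::= E | S; B' ::= - E | B + | E E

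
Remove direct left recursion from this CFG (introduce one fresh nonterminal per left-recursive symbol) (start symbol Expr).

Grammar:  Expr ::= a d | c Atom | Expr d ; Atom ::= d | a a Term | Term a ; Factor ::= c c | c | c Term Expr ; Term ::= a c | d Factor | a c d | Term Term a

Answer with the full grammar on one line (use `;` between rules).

Directly left-recursive nonterminals: Expr, Term.
For Expr: α = {d}, β = {a d, c Atom}. Rewrite as Expr → β Expr1 and Expr1 → α Expr1 | ε.
For Term: α = {Term a}, β = {a c, d Factor, a c d}. Rewrite as Term → β Term1 and Term1 → α Term1 | ε.

Expr ::= a d Expr1 | c Atom Expr1; Atom ::= d | a a Term | Term a; Factor ::= c c | c | c Term Expr; Term ::= a c Term1 | d Factor Term1 | a c d Term1; Expr1 ::= d Expr1 | ε; Term1 ::= Term a Term1 | ε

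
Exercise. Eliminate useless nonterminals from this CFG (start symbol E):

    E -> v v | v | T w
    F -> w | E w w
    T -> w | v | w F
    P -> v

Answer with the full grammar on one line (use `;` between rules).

Generating nonterminals: {E, F, P, T}.
Reachable from E after that: {E, F, T}.
Removed useless symbols: {P} and every production mentioning them.

E -> v v | v | T w; F -> w | E w w; T -> w | v | w F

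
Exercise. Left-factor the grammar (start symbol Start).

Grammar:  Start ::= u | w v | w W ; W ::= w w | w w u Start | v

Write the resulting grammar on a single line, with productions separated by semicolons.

Start has alternatives sharing prefix 'w': factor to Start → w Start1 with Start1 → v | W.
W has alternatives sharing prefix 'w w': factor to W → w w W1 with W1 → ε | u Start.

Start ::= u | w Start1; W ::= v | w w W1; Start1 ::= v | W; W1 ::= ε | u Start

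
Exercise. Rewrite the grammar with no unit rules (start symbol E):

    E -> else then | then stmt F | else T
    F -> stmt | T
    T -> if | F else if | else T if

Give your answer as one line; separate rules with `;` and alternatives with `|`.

Unit pairs: F ⇒* {T}.
Replace each nonterminal's rules with the union of the non-unit rules of every nonterminal it unit-derives.

E -> else then | then stmt F | else T; F -> stmt | if | F else if | else T if; T -> if | F else if | else T if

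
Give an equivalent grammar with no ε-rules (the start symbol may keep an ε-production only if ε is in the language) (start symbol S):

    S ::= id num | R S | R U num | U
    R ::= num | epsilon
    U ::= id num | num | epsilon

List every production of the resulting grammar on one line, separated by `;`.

S ::= id num | R S | R | R U num | R num | U num | num | U | ε; R ::= num; U ::= id num | num

The nullable symbols are {R, S, U}.
ε ∈ L(G) since S is nullable, so keep S → ε.
Expand every rule over subsets of its nullable positions: S → R S gives R S | R. S → R U num gives R U num | R num | U num | num.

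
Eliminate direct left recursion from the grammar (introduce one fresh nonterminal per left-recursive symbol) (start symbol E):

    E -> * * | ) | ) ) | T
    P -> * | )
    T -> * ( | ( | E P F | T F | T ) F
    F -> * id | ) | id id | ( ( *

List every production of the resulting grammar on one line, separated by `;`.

Left recursion appears on T.
For T: α = {F, ) F}, β = {* (, (, E P F}. Rewrite as T → β T' and T' → α T' | ε.

E -> * * | ) | ) ) | T; P -> * | ); T -> * ( T' | ( T' | E P F T'; F -> * id | ) | id id | ( ( *; T' -> F T' | ) F T' | eps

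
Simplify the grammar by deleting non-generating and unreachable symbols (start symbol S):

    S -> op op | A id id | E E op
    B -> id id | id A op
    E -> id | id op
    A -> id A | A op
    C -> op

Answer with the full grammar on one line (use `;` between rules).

S -> op op | E E op; E -> id | id op

Generating nonterminals: {B, C, E, S}.
Reachable from S after that: {E, S}.
Removed useless symbols: {A, B, C} and every production mentioning them.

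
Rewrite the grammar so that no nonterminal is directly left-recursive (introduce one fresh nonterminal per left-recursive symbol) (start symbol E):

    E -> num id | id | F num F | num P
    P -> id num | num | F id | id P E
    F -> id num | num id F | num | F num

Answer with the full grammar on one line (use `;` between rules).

F is directly left-recursive.
For F: α = {num}, β = {id num, num id F, num}. Rewrite as F → β F' and F' → α F' | ε.

E -> num id | id | F num F | num P; P -> id num | num | F id | id P E; F -> id num F' | num id F F' | num F'; F' -> num F' | epsilon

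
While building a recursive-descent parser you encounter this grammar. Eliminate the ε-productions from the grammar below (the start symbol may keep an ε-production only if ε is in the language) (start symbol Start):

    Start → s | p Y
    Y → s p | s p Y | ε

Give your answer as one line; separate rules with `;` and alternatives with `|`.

Start → s | p Y | p; Y → s p | s p Y

Nullable nonterminals: {Y}.
ε ∉ L(G), so no ε-production is kept.
Expand every rule over subsets of its nullable positions: Start → p Y gives p Y | p.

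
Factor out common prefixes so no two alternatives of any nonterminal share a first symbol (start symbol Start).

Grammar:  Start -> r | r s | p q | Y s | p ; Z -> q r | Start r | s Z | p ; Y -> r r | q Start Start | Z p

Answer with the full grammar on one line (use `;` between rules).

Start has alternatives sharing prefix 'r': factor to Start → r Start1 with Start1 → ε | s.
Start has alternatives sharing prefix 'p': factor to Start → p Start2 with Start2 → q | ε.

Start -> Y s | r Start1 | p Start2; Z -> q r | Start r | s Z | p; Y -> r r | q Start Start | Z p; Start1 -> ε | s; Start2 -> q | ε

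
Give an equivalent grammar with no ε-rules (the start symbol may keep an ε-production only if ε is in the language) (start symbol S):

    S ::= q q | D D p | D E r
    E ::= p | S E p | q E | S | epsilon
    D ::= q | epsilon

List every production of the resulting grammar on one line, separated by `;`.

The nullable symbols are {D, E}.
ε ∉ L(G), so no ε-production is kept.
For each production, add variants omitting each subset of nullable occurrences: S → D D p gives D D p | D p | p. S → D E r gives D E r | D r | E r | r. E → S E p gives S E p | S p. E → q E gives q E | q.

S ::= q q | D D p | D p | p | D E r | D r | E r | r; E ::= p | S E p | S p | q E | q | S; D ::= q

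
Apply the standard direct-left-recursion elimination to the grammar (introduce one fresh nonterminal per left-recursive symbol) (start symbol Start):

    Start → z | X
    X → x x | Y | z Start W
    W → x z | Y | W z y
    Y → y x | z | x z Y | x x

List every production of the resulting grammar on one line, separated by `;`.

Start → z | X; X → x x | Y | z Start W; W → x z W1 | Y W1; Y → y x | z | x z Y | x x; W1 → z y W1 | ε

W is directly left-recursive.
For W: α = {z y}, β = {x z, Y}. Rewrite as W → β W1 and W1 → α W1 | ε.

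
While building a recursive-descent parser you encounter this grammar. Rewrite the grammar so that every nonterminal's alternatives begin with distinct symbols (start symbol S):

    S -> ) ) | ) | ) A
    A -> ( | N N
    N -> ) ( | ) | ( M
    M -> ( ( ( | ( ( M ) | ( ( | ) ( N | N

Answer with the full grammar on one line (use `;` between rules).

S has alternatives sharing prefix ')': factor to S → ) S' with S' → ) | ε | A.
N has alternatives sharing prefix ')': factor to N → ) N' with N' → ( | ε.
M has alternatives sharing prefix '( (': factor to M → ( ( M' with M' → ( | M ) | ε.

S -> ) S'; A -> ( | N N; N -> ( M | ) N'; M -> ) ( N | N | ( ( M'; S' -> ) | ε | A; N' -> ( | ε; M' -> ( | M ) | ε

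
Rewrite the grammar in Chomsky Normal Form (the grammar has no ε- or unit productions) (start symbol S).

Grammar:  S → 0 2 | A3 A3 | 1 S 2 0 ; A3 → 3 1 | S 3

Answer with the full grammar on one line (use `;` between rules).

Introduce a nonterminal for each terminal appearing in a rule of length ≥ 2: X1 → 0, X2 → 2, X3 → 1, X4 → 3.
Binarize each right-hand side of length ≥ 3 by chaining fresh nonterminals (Y1, Y2, …): affected rules were S → X3 S X2 X1.

S → X1 X2 | A3 A3 | X3 Y1; A3 → X4 X3 | S X4; X1 → 0; X2 → 2; X3 → 1; X4 → 3; Y1 → S Y2; Y2 → X2 X1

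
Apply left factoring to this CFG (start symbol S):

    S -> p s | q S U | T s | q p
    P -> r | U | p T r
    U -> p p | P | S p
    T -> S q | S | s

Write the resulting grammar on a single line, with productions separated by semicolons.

S has alternatives sharing prefix 'q': factor to S → q S' with S' → S U | p.
T has alternatives sharing prefix 'S': factor to T → S T' with T' → q | ε.

S -> p s | T s | q S'; P -> r | U | p T r; U -> p p | P | S p; T -> s | S T'; S' -> S U | p; T' -> q | ε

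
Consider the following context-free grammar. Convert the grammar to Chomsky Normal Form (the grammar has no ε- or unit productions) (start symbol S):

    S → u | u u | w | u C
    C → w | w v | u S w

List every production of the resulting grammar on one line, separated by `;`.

S → u | X1 X1 | w | X1 C; C → w | X2 X3 | X1 Y1; X1 → u; X2 → w; X3 → v; Y1 → S X2

Introduce a nonterminal for each terminal appearing in a rule of length ≥ 2: X1 → u, X2 → w, X3 → v.
Binarize each right-hand side of length ≥ 3 by chaining fresh nonterminals (Y1, Y2, …): affected rules were C → X1 S X2.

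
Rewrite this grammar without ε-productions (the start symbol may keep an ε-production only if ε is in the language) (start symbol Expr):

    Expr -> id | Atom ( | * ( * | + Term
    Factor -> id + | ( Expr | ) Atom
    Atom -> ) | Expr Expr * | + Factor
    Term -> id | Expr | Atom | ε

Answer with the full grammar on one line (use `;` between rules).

Expr -> id | Atom ( | * ( * | + Term | +; Factor -> id + | ( Expr | ) Atom; Atom -> ) | Expr Expr * | + Factor; Term -> id | Expr | Atom

Nullable set = {Term}.
ε ∉ L(G), so no ε-production is kept.
Add the nullable-subset variants: Expr → + Term gives + Term | +.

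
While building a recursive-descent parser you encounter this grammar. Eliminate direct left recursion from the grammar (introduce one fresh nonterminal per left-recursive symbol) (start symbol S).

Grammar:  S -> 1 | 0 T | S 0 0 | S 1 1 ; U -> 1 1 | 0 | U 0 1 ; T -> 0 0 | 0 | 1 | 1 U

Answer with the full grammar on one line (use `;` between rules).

Directly left-recursive nonterminals: S, U.
For S: α = {0 0, 1 1}, β = {1, 0 T}. Rewrite as S → β S' and S' → α S' | ε.
For U: α = {0 1}, β = {1 1, 0}. Rewrite as U → β U' and U' → α U' | ε.

S -> 1 S' | 0 T S'; U -> 1 1 U' | 0 U'; T -> 0 0 | 0 | 1 | 1 U; S' -> 0 0 S' | 1 1 S' | ε; U' -> 0 1 U' | ε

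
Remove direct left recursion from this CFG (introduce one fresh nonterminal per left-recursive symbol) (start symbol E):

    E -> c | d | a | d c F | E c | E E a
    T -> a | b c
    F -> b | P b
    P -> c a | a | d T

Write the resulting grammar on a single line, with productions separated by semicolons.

Left recursion appears on E.
For E: α = {c, E a}, β = {c, d, a, d c F}. Rewrite as E → β E' and E' → α E' | ε.

E -> c E' | d E' | a E' | d c F E'; T -> a | b c; F -> b | P b; P -> c a | a | d T; E' -> c E' | E a E' | ε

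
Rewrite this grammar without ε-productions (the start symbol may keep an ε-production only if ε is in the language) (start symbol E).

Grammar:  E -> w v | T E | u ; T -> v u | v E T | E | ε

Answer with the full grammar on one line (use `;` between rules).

E -> w v | T E | u; T -> v u | v E T | v E | E

The nullable symbols are {T}.
ε ∉ L(G), so no ε-production is kept.
Expand every rule over subsets of its nullable positions: T → v E T gives v E T | v E.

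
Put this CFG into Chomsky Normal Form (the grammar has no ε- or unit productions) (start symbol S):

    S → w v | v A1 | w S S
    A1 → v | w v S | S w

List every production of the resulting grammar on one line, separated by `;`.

S → X1 X2 | X2 A1 | X1 Y1; A1 → v | X1 Y2 | S X1; X1 → w; X2 → v; Y1 → S S; Y2 → X2 S

Introduce a nonterminal for each terminal appearing in a rule of length ≥ 2: X1 → w, X2 → v.
Binarize each right-hand side of length ≥ 3 by chaining fresh nonterminals (Y1, Y2, …): affected rules were S → X1 S S; A1 → X1 X2 S.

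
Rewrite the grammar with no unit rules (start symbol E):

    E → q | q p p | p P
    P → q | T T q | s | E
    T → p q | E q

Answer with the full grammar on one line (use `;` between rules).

Unit pairs: P ⇒* {E}.
For every A with A ⇒* B via unit rules, add B's non-unit alternatives to A; then delete every rule of the form X → Y.

E → q | q p p | p P; P → q | q p p | p P | T T q | s; T → p q | E q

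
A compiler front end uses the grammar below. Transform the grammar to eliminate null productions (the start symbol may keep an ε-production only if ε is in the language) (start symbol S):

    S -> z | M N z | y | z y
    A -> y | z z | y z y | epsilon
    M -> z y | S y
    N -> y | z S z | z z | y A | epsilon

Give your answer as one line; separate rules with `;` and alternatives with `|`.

S -> z | M N z | M z | y | z y; A -> y | z z | y z y; M -> z y | S y; N -> y | z S z | z z | y A

Nullable set = {A, N}.
ε ∉ L(G), so no ε-production is kept.
Expand every rule over subsets of its nullable positions: S → M N z gives M N z | M z.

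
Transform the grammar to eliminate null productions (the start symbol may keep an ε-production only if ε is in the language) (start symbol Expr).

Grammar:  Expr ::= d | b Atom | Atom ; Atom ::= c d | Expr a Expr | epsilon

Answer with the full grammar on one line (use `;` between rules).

Nullable set = {Atom, Expr}.
ε ∈ L(G) since Expr is nullable, so keep Expr → ε.
For each production, add variants omitting each subset of nullable occurrences: Expr → b Atom gives b Atom | b. Atom → Expr a Expr gives Expr a Expr | Expr a | a Expr | a.

Expr ::= d | b Atom | b | Atom | ε; Atom ::= c d | Expr a Expr | Expr a | a Expr | a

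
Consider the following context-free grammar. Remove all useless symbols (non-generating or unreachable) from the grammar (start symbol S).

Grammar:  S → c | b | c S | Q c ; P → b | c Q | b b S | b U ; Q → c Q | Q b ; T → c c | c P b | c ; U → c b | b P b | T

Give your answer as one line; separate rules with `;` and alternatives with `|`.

S → c | b | c S

Generating nonterminals: {P, S, T, U}.
Reachable from S after that: {S}.
Removed useless symbols: {P, Q, T, U} and every production mentioning them.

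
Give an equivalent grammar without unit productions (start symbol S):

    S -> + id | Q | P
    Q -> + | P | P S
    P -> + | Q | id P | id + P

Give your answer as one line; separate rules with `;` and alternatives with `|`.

Unit pairs: P ⇒* {Q}; Q ⇒* {P}; S ⇒* {P, Q}.
Replace each nonterminal's rules with the union of the non-unit rules of every nonterminal it unit-derives.

S -> + id | + | id P | id + P | P S; Q -> + | id P | id + P | P S; P -> + | id P | id + P | P S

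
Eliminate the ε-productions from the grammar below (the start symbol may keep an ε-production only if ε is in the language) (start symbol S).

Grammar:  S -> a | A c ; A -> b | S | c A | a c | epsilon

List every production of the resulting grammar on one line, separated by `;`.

Nullable set = {A}.
ε ∉ L(G), so no ε-production is kept.
Expand every rule over subsets of its nullable positions: S → A c gives A c | c. A → c A gives c A | c.

S -> a | A c | c; A -> b | S | c A | c | a c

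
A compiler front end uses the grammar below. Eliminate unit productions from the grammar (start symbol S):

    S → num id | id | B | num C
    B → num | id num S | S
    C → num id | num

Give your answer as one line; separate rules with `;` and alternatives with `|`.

S → num | id num S | num id | id | num C; B → num | id num S | num id | id | num C; C → num id | num

Unit pairs: B ⇒* {S}; S ⇒* {B}.
For each unit pair (A, B), copy every non-unit production of B to A, then drop all unit productions.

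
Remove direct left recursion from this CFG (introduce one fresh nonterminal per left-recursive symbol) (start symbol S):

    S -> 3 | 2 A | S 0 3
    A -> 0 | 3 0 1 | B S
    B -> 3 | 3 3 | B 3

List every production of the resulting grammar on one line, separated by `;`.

S -> 3 S' | 2 A S'; A -> 0 | 3 0 1 | B S; B -> 3 B' | 3 3 B'; S' -> 0 3 S' | eps; B' -> 3 B' | eps

Left recursion appears on S, B.
For S: α = {0 3}, β = {3, 2 A}. Rewrite as S → β S' and S' → α S' | ε.
For B: α = {3}, β = {3, 3 3}. Rewrite as B → β B' and B' → α B' | ε.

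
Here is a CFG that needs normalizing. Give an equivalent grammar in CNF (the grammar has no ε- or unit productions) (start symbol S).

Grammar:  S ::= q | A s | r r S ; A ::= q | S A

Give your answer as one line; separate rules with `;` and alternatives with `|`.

S ::= q | A X1 | X2 Y1; A ::= q | S A; X1 ::= s; X2 ::= r; Y1 ::= X2 S

Introduce a nonterminal for each terminal appearing in a rule of length ≥ 2: X1 → s, X2 → r.
Binarize each right-hand side of length ≥ 3 by chaining fresh nonterminals (Y1, Y2, …): affected rules were S → X2 X2 S.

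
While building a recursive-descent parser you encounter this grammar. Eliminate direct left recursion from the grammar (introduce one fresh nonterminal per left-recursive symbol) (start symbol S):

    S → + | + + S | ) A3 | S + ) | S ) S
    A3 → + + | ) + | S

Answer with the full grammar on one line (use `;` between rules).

S is directly left-recursive.
For S: α = {+ ), ) S}, β = {+, + + S, ) A3}. Rewrite as S → β S' and S' → α S' | ε.

S → + S' | + + S S' | ) A3 S'; A3 → + + | ) + | S; S' → + ) S' | ) S S' | eps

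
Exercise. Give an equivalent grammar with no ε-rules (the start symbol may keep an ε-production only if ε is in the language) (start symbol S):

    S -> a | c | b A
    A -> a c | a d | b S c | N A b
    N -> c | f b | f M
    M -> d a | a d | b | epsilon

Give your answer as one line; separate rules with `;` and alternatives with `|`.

Nullable set = {M}.
ε ∉ L(G), so no ε-production is kept.
Expand every rule over subsets of its nullable positions: N → f M gives f M | f.

S -> a | c | b A; A -> a c | a d | b S c | N A b; N -> c | f b | f M | f; M -> d a | a d | b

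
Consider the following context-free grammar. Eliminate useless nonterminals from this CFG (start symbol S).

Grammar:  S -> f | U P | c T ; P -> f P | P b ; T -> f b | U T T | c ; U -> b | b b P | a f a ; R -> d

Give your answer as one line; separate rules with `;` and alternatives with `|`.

S -> f | c T; T -> f b | U T T | c; U -> b | a f a

Generating nonterminals: {R, S, T, U}.
Reachable from S after that: {S, T, U}.
Removed useless symbols: {P, R} and every production mentioning them.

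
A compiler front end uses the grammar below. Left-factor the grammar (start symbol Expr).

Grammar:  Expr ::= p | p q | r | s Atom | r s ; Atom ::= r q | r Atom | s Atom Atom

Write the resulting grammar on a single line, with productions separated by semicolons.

Expr has alternatives sharing prefix 'p': factor to Expr → p Expr1 with Expr1 → ε | q.
Expr has alternatives sharing prefix 'r': factor to Expr → r Expr2 with Expr2 → ε | s.
Atom has alternatives sharing prefix 'r': factor to Atom → r Atom1 with Atom1 → q | Atom.

Expr ::= s Atom | p Expr1 | r Expr2; Atom ::= s Atom Atom | r Atom1; Expr1 ::= ε | q; Expr2 ::= ε | s; Atom1 ::= q | Atom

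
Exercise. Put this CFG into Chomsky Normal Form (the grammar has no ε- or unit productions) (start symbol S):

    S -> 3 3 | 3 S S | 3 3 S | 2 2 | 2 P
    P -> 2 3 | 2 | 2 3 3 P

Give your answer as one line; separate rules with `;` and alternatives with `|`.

Introduce a nonterminal for each terminal appearing in a rule of length ≥ 2: X1 → 3, X2 → 2.
Binarize each right-hand side of length ≥ 3 by chaining fresh nonterminals (Y1, Y2, …): affected rules were S → X1 S S; S → X1 X1 S; P → X2 X1 X1 P.

S -> X1 X1 | X1 Y1 | X1 Y2 | X2 X2 | X2 P; P -> X2 X1 | 2 | X2 Y3; X1 -> 3; X2 -> 2; Y1 -> S S; Y2 -> X1 S; Y3 -> X1 Y4; Y4 -> X1 P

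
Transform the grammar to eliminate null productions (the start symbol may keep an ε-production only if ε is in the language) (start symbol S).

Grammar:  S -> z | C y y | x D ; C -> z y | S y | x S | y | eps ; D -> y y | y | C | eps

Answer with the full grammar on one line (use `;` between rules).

The nullable symbols are {C, D}.
ε ∉ L(G), so no ε-production is kept.
Expand every rule over subsets of its nullable positions: S → C y y gives C y y | y y. S → x D gives x D | x.

S -> z | C y y | y y | x D | x; C -> z y | S y | x S | y; D -> y y | y | C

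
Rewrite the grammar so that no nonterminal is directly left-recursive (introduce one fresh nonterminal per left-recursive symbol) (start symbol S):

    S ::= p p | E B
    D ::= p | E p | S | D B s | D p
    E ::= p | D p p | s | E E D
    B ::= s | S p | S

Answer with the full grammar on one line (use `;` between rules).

S ::= p p | E B; D ::= p D' | E p D' | S D'; E ::= p E' | D p p E' | s E'; B ::= s | S p | S; D' ::= B s D' | p D' | ε; E' ::= E D E' | ε

Directly left-recursive nonterminals: D, E.
For D: α = {B s, p}, β = {p, E p, S}. Rewrite as D → β D' and D' → α D' | ε.
For E: α = {E D}, β = {p, D p p, s}. Rewrite as E → β E' and E' → α E' | ε.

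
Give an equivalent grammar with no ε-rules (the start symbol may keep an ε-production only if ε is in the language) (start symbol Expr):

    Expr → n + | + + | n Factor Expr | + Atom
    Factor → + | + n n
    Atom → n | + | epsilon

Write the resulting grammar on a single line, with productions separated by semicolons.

Expr → n + | + + | n Factor Expr | + Atom | +; Factor → + | + n n; Atom → n | +

Nullable set = {Atom}.
ε ∉ L(G), so no ε-production is kept.
Add the nullable-subset variants: Expr → + Atom gives + Atom | +.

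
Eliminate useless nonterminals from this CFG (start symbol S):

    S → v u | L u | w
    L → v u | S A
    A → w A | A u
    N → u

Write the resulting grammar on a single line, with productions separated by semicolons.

S → v u | L u | w; L → v u

Generating nonterminals: {L, N, S}.
Reachable from S after that: {L, S}.
Removed useless symbols: {A, N} and every production mentioning them.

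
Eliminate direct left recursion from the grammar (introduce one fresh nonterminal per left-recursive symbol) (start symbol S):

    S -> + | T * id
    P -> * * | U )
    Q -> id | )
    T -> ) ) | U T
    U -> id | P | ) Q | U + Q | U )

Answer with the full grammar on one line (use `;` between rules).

S -> + | T * id; P -> * * | U ); Q -> id | ); T -> ) ) | U T; U -> id U' | P U' | ) Q U'; U' -> + Q U' | ) U' | ε

Left recursion appears on U.
For U: α = {+ Q, )}, β = {id, P, ) Q}. Rewrite as U → β U' and U' → α U' | ε.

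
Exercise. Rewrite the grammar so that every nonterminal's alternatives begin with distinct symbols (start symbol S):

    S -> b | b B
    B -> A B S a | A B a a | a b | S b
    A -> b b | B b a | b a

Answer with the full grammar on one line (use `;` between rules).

S -> b S'; B -> a b | S b | A B B'; A -> B b a | b A'; S' -> ε | B; B' -> S a | a a; A' -> b | a

S has alternatives sharing prefix 'b': factor to S → b S' with S' → ε | B.
B has alternatives sharing prefix 'A B': factor to B → A B B' with B' → S a | a a.
A has alternatives sharing prefix 'b': factor to A → b A' with A' → b | a.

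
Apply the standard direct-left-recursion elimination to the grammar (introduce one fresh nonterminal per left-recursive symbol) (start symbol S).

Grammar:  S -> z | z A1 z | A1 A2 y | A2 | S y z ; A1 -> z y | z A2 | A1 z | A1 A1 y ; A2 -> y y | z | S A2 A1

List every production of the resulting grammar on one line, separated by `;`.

S -> z S' | z A1 z S' | A1 A2 y S' | A2 S'; A1 -> z y A1' | z A2 A1'; A2 -> y y | z | S A2 A1; S' -> y z S' | ε; A1' -> z A1' | A1 y A1' | ε

Directly left-recursive nonterminals: S, A1.
For S: α = {y z}, β = {z, z A1 z, A1 A2 y, A2}. Rewrite as S → β S' and S' → α S' | ε.
For A1: α = {z, A1 y}, β = {z y, z A2}. Rewrite as A1 → β A1' and A1' → α A1' | ε.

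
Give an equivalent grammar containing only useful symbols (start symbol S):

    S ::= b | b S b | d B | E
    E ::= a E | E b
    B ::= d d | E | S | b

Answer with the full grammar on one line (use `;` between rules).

S ::= b | b S b | d B; B ::= d d | S | b

Generating nonterminals: {B, S}.
Reachable from S after that: {B, S}.
Removed useless symbols: {E} and every production mentioning them.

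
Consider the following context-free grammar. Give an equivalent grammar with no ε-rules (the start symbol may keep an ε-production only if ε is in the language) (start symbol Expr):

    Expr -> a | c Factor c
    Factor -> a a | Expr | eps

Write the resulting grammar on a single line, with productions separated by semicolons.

Nullable set = {Factor}.
ε ∉ L(G), so no ε-production is kept.
For each production, add variants omitting each subset of nullable occurrences: Expr → c Factor c gives c Factor c | c c.

Expr -> a | c Factor c | c c; Factor -> a a | Expr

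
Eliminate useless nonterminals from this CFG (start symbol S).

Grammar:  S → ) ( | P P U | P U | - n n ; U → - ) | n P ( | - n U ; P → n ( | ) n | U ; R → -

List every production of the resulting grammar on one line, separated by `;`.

S → ) ( | P P U | P U | - n n; U → - ) | n P ( | - n U; P → n ( | ) n | U

Generating nonterminals: {P, R, S, U}.
Reachable from S after that: {P, S, U}.
Removed useless symbols: {R} and every production mentioning them.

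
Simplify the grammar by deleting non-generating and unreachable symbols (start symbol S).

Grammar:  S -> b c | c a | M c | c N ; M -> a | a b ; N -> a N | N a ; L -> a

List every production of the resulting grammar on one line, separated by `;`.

Generating nonterminals: {L, M, S}.
Reachable from S after that: {M, S}.
Removed useless symbols: {L, N} and every production mentioning them.

S -> b c | c a | M c; M -> a | a b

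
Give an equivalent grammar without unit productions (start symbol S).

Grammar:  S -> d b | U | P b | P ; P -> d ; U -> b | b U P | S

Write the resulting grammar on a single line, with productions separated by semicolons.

Unit pairs: S ⇒* {P, U}; U ⇒* {P, S}.
For every A with A ⇒* B via unit rules, add B's non-unit alternatives to A; then delete every rule of the form X → Y.

S -> b | b U P | d b | P b | d; P -> d; U -> b | b U P | d b | P b | d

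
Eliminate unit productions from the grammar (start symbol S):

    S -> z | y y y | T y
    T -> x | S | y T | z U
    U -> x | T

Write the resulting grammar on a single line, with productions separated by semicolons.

Unit pairs: T ⇒* {S}; U ⇒* {S, T}.
For each unit pair (A, B), copy every non-unit production of B to A, then drop all unit productions.

S -> z | y y y | T y; T -> z | y y y | T y | x | y T | z U; U -> x | z | y y y | T y | y T | z U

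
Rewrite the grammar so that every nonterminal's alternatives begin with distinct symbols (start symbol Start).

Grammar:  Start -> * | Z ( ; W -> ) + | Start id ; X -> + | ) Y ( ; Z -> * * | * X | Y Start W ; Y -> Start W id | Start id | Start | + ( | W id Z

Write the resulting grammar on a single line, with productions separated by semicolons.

Z has alternatives sharing prefix '*': factor to Z → * Z1 with Z1 → * | X.
Y has alternatives sharing prefix 'Start': factor to Y → Start Y1 with Y1 → W id | id | ε.

Start -> * | Z (; W -> ) + | Start id; X -> + | ) Y (; Z -> Y Start W | * Z1; Y -> + ( | W id Z | Start Y1; Z1 -> * | X; Y1 -> W id | id | ε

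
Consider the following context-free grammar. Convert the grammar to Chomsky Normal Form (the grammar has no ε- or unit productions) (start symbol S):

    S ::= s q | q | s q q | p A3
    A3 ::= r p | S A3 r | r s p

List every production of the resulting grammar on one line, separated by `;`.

S ::= X1 X2 | q | X1 Y1 | X3 A3; A3 ::= X4 X3 | S Y2 | X4 Y3; X1 ::= s; X2 ::= q; X3 ::= p; X4 ::= r; Y1 ::= X2 X2; Y2 ::= A3 X4; Y3 ::= X1 X3

Introduce a nonterminal for each terminal appearing in a rule of length ≥ 2: X1 → s, X2 → q, X3 → p, X4 → r.
Binarize each right-hand side of length ≥ 3 by chaining fresh nonterminals (Y1, Y2, …): affected rules were S → X1 X2 X2; A3 → S A3 X4; A3 → X4 X1 X3.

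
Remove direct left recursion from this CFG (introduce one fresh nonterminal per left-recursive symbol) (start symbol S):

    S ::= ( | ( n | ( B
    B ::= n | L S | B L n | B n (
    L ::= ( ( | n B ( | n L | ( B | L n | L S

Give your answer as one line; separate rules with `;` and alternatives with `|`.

S ::= ( | ( n | ( B; B ::= n B' | L S B'; L ::= ( ( L' | n B ( L' | n L L' | ( B L'; B' ::= L n B' | n ( B' | ε; L' ::= n L' | S L' | ε

B, L are directly left-recursive.
For B: α = {L n, n (}, β = {n, L S}. Rewrite as B → β B' and B' → α B' | ε.
For L: α = {n, S}, β = {( (, n B (, n L, ( B}. Rewrite as L → β L' and L' → α L' | ε.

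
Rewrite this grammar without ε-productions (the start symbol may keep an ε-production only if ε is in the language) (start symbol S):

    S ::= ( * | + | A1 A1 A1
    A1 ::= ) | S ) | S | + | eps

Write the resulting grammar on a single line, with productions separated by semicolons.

Nullable nonterminals: {A1, S}.
ε ∈ L(G) since S is nullable, so keep S → ε.
For each production, add variants omitting each subset of nullable occurrences: S → A1 A1 A1 gives A1 A1 A1 | A1 A1 | A1.

S ::= ( * | + | A1 A1 A1 | A1 A1 | A1 | eps; A1 ::= ) | S ) | S | +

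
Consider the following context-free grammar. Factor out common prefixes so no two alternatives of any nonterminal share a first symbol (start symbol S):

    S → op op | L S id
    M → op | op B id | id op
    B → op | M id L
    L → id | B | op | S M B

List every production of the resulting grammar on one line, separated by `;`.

S → op op | L S id; M → id op | op M'; B → op | M id L; L → id | B | op | S M B; M' → epsilon | B id

M has alternatives sharing prefix 'op': factor to M → op M' with M' → ε | B id.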